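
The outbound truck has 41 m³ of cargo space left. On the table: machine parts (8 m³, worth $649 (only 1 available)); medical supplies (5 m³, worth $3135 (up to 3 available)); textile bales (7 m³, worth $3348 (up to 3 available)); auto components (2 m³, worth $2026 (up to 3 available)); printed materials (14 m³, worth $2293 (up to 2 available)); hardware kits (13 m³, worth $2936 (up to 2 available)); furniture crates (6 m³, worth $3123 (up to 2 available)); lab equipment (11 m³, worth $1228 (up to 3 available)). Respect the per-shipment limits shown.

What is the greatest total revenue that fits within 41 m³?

25302

Ranking by ratio (revenue/m³): auto components 1013.00, medical supplies 627.00, furniture crates 520.50.
A density-first pass picks 3×medical supplies + textile bales + 3×auto components + 2×furniture crates — 25077 at 40 m³.
Dropping furniture crates frees 6 m³; slotting in textile bales (7 m³) lifts the total to 25302 at 41 m³.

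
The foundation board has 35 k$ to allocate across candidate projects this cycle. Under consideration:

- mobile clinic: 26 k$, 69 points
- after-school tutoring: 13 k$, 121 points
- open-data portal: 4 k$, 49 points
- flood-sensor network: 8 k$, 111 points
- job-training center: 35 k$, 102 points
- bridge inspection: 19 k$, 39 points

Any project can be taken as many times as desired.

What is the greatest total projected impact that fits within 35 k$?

444

By projected impact per k$: flood-sensor network 13.88, open-data portal 12.25, after-school tutoring 9.31, job-training center 2.91 lead.
The ratio ordering already packs tightly: 4×flood-sensor network, 32 k$, 444.
Nothing else within 35 k$ beats 444.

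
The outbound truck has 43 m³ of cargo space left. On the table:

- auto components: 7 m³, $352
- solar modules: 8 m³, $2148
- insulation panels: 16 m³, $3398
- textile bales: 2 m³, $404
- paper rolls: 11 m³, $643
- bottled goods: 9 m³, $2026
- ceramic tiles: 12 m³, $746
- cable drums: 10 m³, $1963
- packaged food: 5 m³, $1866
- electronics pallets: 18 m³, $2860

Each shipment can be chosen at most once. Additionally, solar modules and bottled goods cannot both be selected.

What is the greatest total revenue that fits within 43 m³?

Best packing: solar modules + insulation panels + textile bales + cable drums + packaged food — 41 m³, 9779 total.
Next best is insulation panels + textile bales + bottled goods + cable drums + packaged food at 9657 (42 m³) — short by 122.

9779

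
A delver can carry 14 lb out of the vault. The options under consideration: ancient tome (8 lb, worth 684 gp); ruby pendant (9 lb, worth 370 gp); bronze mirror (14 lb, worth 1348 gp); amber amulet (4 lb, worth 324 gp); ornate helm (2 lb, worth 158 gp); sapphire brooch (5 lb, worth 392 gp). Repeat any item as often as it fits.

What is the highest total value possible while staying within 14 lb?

Ranking by ratio (value/lb): bronze mirror 96.29, ancient tome 85.50, amber amulet 81.00.
The ratio ordering already packs tightly: bronze mirror, 14 lb, 1348.
Nothing else within 14 lb beats 1348.

1348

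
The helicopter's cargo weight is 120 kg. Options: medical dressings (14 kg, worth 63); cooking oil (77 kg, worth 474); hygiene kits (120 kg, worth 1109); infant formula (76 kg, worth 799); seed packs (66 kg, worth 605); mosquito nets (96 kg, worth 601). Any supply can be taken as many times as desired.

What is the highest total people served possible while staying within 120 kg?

1109

By people served per kg: infant formula 10.51, hygiene kits 9.24, seed packs 9.17 lead.
The ratio heuristic lands on 3×medical dressings + infant formula (988) but leaves 2 kg idle.
The 118 kg tied up in 3×medical dressings and infant formula is better spent on hygiene kits — total rises to 1109 (120 kg).
That's the maximum — no swap from here does better than 1109.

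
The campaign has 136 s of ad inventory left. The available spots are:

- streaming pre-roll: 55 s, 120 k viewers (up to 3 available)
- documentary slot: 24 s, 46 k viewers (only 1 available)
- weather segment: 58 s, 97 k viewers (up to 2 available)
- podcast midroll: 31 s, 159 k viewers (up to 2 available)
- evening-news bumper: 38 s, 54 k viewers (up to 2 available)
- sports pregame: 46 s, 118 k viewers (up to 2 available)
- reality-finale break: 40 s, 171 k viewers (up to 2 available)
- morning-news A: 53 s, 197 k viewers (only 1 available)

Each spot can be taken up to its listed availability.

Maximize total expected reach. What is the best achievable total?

547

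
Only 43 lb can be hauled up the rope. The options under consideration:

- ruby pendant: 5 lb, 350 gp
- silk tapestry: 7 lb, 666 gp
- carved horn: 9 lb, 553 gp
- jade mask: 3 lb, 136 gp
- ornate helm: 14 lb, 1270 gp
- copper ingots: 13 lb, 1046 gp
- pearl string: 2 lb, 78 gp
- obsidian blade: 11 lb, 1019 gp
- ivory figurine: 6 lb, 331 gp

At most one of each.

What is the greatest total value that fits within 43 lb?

Greedy by ratio would take ruby pendant + silk tapestry + ornate helm + obsidian blade + ivory figurine: 43 lb used, total 3636.
The 13 lb tied up in silk tapestry and ivory figurine is better spent on copper ingots — total rises to 3685 (43 lb).

3685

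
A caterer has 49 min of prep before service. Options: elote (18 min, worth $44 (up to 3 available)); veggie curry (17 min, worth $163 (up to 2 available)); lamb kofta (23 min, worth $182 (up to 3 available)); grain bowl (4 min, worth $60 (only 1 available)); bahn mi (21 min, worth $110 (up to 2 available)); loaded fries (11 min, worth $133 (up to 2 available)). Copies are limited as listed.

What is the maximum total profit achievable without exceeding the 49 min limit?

Density check — grain bowl 15.00, loaded fries 12.09, veggie curry 9.59, lamb kofta 7.91 are the best per min.
The ratio heuristic lands on veggie curry + grain bowl + 2×loaded fries (489) but leaves 6 min idle.
Replace loaded fries with veggie curry: the trade gains 30 net, giving 519 at 49 min.
Nothing else within 49 min beats 519.

519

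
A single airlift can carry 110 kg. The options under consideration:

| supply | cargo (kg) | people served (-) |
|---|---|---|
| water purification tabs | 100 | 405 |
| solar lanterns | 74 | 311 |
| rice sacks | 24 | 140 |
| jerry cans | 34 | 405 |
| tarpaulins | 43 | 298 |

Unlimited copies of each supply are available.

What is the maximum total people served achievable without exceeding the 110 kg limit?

1215

By people served per kg: jerry cans 11.91, tarpaulins 6.93, rice sacks 5.83, solar lanterns 4.20 lead.
Best packing: 3×jerry cans — 102 kg, 1215 total.
Nothing else within 110 kg beats 1215.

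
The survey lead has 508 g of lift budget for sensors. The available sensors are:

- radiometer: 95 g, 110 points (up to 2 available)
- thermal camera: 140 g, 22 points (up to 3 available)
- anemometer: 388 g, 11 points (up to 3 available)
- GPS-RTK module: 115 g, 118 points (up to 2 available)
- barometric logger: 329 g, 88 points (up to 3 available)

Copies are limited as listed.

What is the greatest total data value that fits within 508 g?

Ranking by ratio (data value/g): radiometer 1.16, GPS-RTK module 1.03, barometric logger 0.27.
2×radiometer + 2×GPS-RTK module uses 420 of the 508 g and totals 456.
Nothing else within 508 g beats 456.

456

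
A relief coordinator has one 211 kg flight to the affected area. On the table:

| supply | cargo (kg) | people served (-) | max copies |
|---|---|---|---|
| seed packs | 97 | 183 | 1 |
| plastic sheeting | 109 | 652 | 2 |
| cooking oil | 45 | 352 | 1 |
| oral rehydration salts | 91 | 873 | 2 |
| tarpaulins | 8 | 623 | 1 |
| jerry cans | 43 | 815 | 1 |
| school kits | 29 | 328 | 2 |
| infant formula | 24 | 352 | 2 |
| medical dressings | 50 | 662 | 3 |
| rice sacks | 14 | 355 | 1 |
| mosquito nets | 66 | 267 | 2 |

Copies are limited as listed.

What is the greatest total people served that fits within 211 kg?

3511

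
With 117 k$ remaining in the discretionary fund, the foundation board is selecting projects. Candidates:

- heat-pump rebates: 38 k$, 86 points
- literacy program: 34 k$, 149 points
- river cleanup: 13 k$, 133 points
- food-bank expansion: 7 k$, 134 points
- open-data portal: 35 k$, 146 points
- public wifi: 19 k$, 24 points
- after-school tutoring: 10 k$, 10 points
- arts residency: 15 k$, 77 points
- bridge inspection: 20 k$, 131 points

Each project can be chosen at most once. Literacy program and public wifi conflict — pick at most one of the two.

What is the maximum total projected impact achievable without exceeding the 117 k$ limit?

693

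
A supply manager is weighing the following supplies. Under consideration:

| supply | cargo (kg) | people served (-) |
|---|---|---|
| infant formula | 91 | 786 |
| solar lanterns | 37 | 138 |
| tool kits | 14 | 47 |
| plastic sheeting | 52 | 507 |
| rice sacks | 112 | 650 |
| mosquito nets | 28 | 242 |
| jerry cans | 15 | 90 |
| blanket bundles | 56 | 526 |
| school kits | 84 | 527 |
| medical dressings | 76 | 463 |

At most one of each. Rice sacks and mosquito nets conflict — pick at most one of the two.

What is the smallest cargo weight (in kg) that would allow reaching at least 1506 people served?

171

Look for the lowest-cargo combination reaching 1506.
infant formula + plastic sheeting + mosquito nets: 1535 people served at 171 kg.
Any bundle with less than 171 kg falls short of 1506.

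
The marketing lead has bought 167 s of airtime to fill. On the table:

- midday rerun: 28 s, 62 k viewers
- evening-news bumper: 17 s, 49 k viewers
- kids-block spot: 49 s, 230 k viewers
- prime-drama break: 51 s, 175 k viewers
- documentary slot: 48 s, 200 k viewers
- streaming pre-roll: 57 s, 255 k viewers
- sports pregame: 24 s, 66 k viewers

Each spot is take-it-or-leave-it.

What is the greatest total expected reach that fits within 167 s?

Ranking by ratio (expected reach/s): kids-block spot 4.69, streaming pre-roll 4.47, documentary slot 4.17, prime-drama break 3.43.
Best packing: kids-block spot + documentary slot + streaming pre-roll — 154 s, 685 total.

685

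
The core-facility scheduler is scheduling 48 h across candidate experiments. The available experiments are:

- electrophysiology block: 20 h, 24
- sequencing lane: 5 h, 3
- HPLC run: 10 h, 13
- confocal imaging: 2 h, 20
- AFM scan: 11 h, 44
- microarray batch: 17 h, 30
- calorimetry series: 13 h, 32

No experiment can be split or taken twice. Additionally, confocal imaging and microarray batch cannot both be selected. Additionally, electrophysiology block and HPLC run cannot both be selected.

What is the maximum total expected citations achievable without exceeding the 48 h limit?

120

Electrophysiology block + confocal imaging + AFM scan + calorimetry series uses 46 of the 48 h and totals 120.
Runner-up sequencing lane + HPLC run + confocal imaging + AFM scan + calorimetry series tops out at 112.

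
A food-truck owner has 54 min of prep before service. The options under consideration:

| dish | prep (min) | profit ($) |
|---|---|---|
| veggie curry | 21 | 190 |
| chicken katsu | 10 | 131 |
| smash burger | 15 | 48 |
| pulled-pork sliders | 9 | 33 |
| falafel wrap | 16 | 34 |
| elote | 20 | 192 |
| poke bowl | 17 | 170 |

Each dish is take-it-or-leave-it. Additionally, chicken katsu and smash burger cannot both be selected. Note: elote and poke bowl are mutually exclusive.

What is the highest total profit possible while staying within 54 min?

513

By profit per min: chicken katsu 13.10, poke bowl 10.00, elote 9.60 lead.
Best packing: veggie curry + chicken katsu + elote — 51 min, 513 total.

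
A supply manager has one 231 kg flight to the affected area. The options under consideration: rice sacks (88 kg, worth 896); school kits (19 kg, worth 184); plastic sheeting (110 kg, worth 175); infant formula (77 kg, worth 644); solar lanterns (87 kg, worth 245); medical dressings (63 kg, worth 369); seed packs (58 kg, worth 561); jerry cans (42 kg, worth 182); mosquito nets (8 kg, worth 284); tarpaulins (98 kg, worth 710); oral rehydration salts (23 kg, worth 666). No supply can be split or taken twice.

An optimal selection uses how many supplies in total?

5

Best achievable people served is 2674.
rice sacks + school kits + infant formula + mosquito nets + oral rehydration salts hits 2674 at 215 kg.
Every optimal selection uses 5 supplies.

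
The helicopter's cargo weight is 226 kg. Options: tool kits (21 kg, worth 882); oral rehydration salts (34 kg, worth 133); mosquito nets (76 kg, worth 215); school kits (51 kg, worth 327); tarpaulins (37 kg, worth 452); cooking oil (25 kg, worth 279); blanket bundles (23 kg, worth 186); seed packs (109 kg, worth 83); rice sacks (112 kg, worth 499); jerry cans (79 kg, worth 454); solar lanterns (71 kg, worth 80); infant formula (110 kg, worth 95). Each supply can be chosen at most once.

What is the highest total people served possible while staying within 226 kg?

Density check — tool kits 42.00, tarpaulins 12.22, cooking oil 11.16, blanket bundles 8.09 are the best per kg.
The ratio heuristic lands on tool kits + oral rehydration salts + school kits + tarpaulins + cooking oil + blanket bundles (2259) but leaves 35 kg idle.
Replace oral rehydration salts and blanket bundles with jerry cans: the trade gains 135 net, giving 2394 at 213 kg.

2394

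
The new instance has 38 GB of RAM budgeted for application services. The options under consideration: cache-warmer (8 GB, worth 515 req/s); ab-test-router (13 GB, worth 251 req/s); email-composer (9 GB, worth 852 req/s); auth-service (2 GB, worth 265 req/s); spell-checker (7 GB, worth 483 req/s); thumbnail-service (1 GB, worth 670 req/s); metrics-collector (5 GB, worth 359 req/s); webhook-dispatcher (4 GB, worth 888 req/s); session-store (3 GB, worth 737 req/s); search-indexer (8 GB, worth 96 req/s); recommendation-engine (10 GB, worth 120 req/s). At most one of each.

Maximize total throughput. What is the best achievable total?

Filling by ratio: email-composer + auth-service + spell-checker + thumbnail-service + metrics-collector + webhook-dispatcher + session-store for 4254, with 7 GB left unused.
Replace auth-service with cache-warmer: the trade gains 250 net, giving 4504 at 37 GB.
Next best is cache-warmer + email-composer + auth-service + spell-checker + thumbnail-service + webhook-dispatcher + session-store at 4410 (34 GB) — short by 94.

4504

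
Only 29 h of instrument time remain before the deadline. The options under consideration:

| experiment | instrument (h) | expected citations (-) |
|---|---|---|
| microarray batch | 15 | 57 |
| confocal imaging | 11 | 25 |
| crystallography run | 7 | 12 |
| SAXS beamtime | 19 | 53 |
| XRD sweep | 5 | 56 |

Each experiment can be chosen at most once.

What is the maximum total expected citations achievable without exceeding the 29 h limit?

125

Density check — XRD sweep 11.20, microarray batch 3.80, SAXS beamtime 2.79, confocal imaging 2.27 are the best per h.
Microarray batch + crystallography run + XRD sweep uses 27 of the 29 h and totals 125.
The closest alternative, microarray batch + XRD sweep, reaches only 113.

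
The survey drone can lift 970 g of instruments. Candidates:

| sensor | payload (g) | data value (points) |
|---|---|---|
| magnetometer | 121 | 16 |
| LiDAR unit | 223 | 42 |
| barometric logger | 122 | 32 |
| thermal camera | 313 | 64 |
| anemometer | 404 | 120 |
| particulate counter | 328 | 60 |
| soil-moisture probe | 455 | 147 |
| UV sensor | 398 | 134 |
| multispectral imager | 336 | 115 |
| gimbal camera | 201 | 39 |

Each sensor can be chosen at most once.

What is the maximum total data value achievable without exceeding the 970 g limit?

By data value per g: multispectral imager 0.34, UV sensor 0.34, soil-moisture probe 0.32 lead.
Filling by ratio: barometric logger + UV sensor + multispectral imager for 281, with 114 g left unused.
Dropping UV sensor frees 398 g; slotting in soil-moisture probe (455 g) lifts the total to 294 at 913 g.
An exhaustive check of the 1024 subsets confirms 294.

294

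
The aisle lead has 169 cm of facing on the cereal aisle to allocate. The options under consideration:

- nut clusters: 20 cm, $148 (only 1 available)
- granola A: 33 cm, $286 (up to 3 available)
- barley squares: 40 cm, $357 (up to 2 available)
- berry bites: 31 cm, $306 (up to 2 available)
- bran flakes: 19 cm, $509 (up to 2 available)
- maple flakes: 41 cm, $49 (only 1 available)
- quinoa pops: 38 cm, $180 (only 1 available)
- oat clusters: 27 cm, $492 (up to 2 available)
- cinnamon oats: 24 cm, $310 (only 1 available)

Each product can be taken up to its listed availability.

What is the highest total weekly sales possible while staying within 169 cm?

Ranking by ratio (weekly sales/cm): bran flakes 26.79, oat clusters 18.22, cinnamon oats 12.92, berry bites 9.87.
Taking nut clusters + berry bites + 2×bran flakes + 2×oat clusters + cinnamon oats: 167 cm used, 2766 in weekly sales.

2766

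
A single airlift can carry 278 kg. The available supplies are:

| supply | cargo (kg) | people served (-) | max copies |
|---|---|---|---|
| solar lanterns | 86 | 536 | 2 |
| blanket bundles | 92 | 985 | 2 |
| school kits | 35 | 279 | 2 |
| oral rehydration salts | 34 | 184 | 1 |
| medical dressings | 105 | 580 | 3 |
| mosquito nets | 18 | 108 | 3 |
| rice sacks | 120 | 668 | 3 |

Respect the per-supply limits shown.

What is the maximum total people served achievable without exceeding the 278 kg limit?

2636

Taking 2×blanket bundles + 2×school kits + mosquito nets: 272 kg used, 2636 in people served.
Every other selection either busts 278 kg or exceeds an availability limit or fails to beat 2636.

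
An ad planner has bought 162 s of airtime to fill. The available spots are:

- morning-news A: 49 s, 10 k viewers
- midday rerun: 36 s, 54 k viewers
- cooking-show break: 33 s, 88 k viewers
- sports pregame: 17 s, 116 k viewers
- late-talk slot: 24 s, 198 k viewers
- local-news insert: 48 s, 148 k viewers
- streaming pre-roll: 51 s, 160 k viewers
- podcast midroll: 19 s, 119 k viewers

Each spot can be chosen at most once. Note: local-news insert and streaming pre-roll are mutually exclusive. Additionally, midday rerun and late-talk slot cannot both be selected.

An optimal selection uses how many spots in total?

5

The maximum expected reach within 162 s is 681.
cooking-show break + sports pregame + late-talk slot + streaming pre-roll + podcast midroll hits 681 at 144 s.
All optima have 5 spots.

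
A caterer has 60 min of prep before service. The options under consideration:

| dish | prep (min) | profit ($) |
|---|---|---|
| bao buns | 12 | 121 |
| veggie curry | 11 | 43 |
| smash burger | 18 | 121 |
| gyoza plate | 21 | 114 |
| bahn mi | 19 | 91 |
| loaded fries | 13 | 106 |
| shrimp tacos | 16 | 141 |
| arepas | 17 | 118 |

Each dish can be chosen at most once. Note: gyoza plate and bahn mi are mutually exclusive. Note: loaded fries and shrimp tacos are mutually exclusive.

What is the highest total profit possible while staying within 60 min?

466

Ranking by ratio (profit/min): bao buns 10.08, shrimp tacos 8.81, loaded fries 8.15.
Bao buns + smash burger + loaded fries + arepas uses 60 of the 60 min and totals 466.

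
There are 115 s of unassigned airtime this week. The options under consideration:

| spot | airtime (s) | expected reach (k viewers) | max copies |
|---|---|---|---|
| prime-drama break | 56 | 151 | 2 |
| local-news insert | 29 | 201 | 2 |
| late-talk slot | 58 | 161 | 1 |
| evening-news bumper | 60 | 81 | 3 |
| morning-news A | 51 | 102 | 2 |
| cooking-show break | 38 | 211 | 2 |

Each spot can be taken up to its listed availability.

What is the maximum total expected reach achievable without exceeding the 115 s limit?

623

Taking the top-ratio spots first gives 2×local-news insert + cooking-show break for 613 (96 s).
Dropping local-news insert frees 29 s; slotting in cooking-show break (38 s) lifts the total to 623 at 105 s.
Every other selection either busts 115 s or exceeds an availability limit or fails to beat 623.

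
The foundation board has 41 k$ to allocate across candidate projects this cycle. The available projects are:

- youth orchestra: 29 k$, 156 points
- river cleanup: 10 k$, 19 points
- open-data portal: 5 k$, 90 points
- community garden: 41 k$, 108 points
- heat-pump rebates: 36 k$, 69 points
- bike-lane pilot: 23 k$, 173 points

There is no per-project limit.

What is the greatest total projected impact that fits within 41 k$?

720

Taking 8×open-data portal: 40 k$ used, 720 in projected impact.
Nothing else within 41 k$ beats 720.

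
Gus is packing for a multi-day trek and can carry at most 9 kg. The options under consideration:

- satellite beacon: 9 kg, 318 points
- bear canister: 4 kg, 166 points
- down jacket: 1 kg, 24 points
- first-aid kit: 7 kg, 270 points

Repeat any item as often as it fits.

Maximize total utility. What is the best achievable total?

356

By utility per kg: bear canister 41.50, first-aid kit 38.57, satellite beacon 35.33 lead.
Best packing: 2×bear canister + down jacket — 9 kg, 356 total.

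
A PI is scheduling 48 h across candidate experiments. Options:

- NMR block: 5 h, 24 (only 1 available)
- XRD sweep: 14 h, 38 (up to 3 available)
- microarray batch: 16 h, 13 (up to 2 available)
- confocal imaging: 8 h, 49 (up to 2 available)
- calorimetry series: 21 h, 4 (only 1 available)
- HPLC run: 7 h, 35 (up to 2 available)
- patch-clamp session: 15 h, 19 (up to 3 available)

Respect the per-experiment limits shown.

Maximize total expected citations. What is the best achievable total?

206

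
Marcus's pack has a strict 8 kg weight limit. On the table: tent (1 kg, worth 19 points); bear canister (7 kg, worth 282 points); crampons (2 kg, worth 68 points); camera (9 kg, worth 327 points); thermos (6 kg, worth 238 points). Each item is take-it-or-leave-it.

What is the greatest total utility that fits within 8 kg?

306

A density-first pass picks tent + bear canister — 301 at 8 kg.
The 8 kg tied up in tent and bear canister is better spent on crampons + thermos — total rises to 306 (8 kg).
The closest alternative, tent + bear canister, reaches only 301.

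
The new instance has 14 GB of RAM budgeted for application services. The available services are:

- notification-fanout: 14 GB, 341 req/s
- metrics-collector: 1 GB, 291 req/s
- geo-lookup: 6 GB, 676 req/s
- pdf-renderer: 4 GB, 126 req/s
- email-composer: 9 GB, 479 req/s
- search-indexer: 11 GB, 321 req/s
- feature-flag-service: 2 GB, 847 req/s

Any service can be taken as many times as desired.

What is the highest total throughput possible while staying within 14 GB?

5929

7×feature-flag-service uses 14 of the 14 GB and totals 5929.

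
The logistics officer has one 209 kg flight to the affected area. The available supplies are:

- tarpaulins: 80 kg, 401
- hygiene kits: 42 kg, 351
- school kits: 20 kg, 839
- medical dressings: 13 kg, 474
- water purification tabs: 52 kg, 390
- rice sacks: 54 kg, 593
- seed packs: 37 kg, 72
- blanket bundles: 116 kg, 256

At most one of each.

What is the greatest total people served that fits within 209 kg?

Density check — school kits 41.95, medical dressings 36.46, rice sacks 10.98 are the best per kg.
Taking the top-ratio supplies first gives hygiene kits + school kits + medical dressings + water purification tabs + rice sacks for 2647 (181 kg).
Replace water purification tabs with tarpaulins: the trade gains 11 net, giving 2658 at 209 kg.
Nothing else within 209 kg beats 2658.

2658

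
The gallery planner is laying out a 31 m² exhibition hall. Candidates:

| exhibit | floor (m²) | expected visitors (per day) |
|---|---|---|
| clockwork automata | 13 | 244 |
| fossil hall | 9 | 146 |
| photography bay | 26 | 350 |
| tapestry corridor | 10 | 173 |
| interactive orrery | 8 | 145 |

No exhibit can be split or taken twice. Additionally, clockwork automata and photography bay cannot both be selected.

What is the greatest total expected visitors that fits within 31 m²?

Taking clockwork automata + tapestry corridor + interactive orrery: 31 m² used, 562 in expected visitors.
No other feasible combination exceeds 562.

562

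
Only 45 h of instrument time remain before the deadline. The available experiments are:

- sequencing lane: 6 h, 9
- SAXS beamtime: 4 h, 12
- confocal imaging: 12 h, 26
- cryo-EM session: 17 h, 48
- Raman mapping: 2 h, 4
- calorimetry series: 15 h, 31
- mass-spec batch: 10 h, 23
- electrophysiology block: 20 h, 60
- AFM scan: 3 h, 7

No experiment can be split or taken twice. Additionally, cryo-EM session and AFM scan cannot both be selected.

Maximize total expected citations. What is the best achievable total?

124

Ranking by ratio (expected citations/h): SAXS beamtime 3.00, electrophysiology block 3.00, cryo-EM session 2.82, AFM scan 2.33.
Taking SAXS beamtime + cryo-EM session + Raman mapping + electrophysiology block: 43 h used, 124 in expected citations.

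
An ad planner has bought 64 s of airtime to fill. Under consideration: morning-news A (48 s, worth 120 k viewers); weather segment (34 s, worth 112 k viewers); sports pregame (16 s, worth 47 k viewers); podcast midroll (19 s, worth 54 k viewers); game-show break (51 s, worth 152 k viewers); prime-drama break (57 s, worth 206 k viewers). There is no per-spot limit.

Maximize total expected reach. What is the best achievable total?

The ratio ordering already packs tightly: prime-drama break, 57 s, 206.

206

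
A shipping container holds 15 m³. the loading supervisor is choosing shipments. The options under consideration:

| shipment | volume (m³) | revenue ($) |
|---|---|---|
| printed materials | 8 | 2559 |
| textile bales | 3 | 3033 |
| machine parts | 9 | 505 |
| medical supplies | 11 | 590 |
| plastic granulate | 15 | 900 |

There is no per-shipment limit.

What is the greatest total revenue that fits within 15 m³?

Ranking by ratio (revenue/m³): textile bales 1011.00, printed materials 319.88, plastic granulate 60.00, machine parts 56.11.
5×textile bales uses 15 of the 15 m³ and totals 15165.
Nothing else within 15 m³ beats 15165.

15165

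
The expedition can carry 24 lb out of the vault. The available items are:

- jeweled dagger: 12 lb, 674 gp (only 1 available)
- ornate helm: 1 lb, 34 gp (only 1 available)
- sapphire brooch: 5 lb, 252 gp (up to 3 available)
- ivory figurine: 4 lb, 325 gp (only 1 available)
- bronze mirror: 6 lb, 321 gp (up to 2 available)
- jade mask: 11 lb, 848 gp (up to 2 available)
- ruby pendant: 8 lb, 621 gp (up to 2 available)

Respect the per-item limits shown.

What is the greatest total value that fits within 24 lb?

1828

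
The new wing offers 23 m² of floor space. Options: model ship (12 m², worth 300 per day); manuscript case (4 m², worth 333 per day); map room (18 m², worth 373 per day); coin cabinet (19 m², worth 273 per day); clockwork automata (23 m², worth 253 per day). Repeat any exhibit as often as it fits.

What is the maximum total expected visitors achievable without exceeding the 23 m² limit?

1665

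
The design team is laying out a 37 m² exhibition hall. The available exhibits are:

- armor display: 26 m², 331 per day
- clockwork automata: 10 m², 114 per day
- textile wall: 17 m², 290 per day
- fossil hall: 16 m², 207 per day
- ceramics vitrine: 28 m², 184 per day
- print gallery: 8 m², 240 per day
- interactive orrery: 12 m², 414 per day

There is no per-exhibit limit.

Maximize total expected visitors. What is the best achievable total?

1242

3×interactive orrery uses 36 of the 37 m² and totals 1242.
The spare 1 m² is too small for any remaining exhibit, and no exchange beats 1242.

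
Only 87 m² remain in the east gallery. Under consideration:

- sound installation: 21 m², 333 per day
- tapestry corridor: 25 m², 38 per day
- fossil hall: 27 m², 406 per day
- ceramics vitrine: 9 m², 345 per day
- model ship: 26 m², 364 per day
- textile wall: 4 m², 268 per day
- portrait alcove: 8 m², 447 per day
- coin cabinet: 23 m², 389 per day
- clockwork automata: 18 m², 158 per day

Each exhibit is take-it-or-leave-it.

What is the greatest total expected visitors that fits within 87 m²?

A density-first pass picks sound installation + ceramics vitrine + textile wall + portrait alcove + coin cabinet + clockwork automata — 1940 at 83 m².
The 23 m² tied up in coin cabinet is better spent on fossil hall — total rises to 1957 (87 m²).
An exhaustive check of the 512 subsets confirms 1957.

1957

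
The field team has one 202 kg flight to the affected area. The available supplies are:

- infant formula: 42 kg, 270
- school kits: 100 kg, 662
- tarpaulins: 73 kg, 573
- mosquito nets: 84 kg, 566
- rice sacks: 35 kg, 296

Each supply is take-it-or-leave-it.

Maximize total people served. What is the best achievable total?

1435

Best packing: tarpaulins + mosquito nets + rice sacks — 192 kg, 1435 total.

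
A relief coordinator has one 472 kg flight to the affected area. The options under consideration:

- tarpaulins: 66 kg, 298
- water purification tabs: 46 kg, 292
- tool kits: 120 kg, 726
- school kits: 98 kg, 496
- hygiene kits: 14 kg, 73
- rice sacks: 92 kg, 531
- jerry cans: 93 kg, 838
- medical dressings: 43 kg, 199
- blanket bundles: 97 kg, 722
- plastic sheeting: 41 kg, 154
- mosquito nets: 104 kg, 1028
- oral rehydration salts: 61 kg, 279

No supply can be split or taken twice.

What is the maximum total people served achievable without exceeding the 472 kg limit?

3606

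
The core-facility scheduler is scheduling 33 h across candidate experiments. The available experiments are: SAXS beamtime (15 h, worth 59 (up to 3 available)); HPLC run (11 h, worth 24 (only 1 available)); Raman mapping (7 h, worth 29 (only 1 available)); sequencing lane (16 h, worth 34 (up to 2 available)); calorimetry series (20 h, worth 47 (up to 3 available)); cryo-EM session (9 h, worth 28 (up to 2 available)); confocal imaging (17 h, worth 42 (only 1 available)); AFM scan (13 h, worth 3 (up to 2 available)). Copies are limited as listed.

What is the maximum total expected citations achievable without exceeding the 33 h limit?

118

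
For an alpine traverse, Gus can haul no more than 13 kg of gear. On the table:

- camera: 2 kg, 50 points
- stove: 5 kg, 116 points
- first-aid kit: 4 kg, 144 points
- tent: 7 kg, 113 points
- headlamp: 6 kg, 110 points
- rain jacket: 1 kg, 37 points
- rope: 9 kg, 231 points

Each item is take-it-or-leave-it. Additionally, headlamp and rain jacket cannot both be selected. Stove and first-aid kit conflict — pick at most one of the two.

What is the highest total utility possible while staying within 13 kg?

Best packing: first-aid kit + rope — 13 kg, 375 total.
Next best is camera + rain jacket + rope at 318 (12 kg) — short by 57.

375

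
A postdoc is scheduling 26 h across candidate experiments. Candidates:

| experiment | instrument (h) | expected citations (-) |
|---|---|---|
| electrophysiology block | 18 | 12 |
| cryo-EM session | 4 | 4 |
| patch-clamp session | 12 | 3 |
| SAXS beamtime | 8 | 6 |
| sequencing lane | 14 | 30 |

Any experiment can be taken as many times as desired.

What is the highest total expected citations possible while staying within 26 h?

42

3×cryo-EM session + sequencing lane uses 26 of the 26 h and totals 42.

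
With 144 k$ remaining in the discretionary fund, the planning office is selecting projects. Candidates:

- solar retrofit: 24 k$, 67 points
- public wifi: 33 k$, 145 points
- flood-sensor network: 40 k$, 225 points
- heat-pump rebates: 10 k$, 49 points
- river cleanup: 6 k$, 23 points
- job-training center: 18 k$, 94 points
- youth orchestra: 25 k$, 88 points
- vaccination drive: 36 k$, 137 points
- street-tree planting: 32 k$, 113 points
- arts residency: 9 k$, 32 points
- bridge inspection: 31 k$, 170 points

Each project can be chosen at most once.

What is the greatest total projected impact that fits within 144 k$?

Taking the top-ratio projects first gives public wifi + flood-sensor network + heat-pump rebates + river cleanup + job-training center + bridge inspection for 706 (138 k$).
Dropping river cleanup frees 6 k$; slotting in arts residency (9 k$) lifts the total to 715 at 141 k$.
Runner-up flood-sensor network + heat-pump rebates + job-training center + vaccination drive + arts residency + bridge inspection tops out at 707.

715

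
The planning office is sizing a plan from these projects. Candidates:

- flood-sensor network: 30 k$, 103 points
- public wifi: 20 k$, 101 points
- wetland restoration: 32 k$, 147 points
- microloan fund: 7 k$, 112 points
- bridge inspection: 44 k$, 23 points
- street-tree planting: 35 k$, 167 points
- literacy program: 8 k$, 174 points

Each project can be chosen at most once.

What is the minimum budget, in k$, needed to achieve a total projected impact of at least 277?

15

Minimise k$ subject to total projected impact ≥ 277.
Taking microloan fund + literacy program gives 286 (≥ 277) for 15 k$.
Below 15 k$ the best achievable stays under 277.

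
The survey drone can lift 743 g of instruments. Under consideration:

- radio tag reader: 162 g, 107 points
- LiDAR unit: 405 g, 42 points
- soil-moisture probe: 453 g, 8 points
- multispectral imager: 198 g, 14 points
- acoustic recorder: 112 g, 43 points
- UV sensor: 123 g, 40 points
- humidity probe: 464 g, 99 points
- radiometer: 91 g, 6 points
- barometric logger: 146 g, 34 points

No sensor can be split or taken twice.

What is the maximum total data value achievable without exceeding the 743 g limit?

249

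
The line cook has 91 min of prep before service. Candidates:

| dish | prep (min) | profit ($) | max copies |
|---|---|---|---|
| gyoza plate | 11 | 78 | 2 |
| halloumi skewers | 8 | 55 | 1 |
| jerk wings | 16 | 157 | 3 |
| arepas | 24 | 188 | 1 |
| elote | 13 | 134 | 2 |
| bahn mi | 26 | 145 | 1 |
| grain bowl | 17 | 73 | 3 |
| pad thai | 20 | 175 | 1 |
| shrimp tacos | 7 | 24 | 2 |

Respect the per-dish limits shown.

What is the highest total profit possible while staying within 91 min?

Filling by ratio: gyoza plate + 3×jerk wings + 2×elote for 817, with 6 min left unused.
The 16 min tied up in jerk wings is better spent on pad thai — total rises to 835 (89 min).

835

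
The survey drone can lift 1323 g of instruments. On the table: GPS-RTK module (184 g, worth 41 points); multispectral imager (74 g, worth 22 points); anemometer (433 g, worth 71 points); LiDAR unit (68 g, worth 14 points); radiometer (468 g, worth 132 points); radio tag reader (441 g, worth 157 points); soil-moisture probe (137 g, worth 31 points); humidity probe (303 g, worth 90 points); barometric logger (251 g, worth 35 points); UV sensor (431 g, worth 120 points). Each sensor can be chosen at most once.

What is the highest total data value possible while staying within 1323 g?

Filling by ratio: multispectral imager + radiometer + radio tag reader + humidity probe for 401, with 37 g left unused.
The 468 g tied up in radiometer is better spent on LiDAR unit + UV sensor — total rises to 403 (1317 g).
Every other selection either busts 1323 g or fails to beat 403.

403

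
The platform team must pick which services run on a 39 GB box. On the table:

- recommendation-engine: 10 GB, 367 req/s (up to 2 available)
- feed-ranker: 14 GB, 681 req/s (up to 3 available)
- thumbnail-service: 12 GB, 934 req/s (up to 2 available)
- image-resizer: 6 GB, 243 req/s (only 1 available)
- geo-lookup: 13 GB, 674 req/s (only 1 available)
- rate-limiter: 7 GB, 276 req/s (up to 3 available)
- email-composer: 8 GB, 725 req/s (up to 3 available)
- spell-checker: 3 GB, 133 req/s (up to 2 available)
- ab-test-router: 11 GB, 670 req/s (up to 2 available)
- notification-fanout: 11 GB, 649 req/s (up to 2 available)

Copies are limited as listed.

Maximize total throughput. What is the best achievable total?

Thumbnail-service + 3×email-composer + spell-checker uses 39 of the 39 GB and totals 3242.
That's the maximum — no swap from here does better than 3242.

3242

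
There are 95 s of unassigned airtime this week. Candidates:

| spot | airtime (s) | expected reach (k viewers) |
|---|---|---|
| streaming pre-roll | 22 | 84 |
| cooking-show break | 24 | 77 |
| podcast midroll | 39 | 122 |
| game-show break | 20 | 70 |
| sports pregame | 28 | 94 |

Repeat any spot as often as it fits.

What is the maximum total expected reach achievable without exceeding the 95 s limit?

346

Filling by ratio: 4×streaming pre-roll for 336, with 7 s left unused.
Dropping streaming pre-roll frees 22 s; slotting in sports pregame (28 s) lifts the total to 346 at 94 s.
The spare 1 s is too small for any remaining spot, and no exchange beats 346.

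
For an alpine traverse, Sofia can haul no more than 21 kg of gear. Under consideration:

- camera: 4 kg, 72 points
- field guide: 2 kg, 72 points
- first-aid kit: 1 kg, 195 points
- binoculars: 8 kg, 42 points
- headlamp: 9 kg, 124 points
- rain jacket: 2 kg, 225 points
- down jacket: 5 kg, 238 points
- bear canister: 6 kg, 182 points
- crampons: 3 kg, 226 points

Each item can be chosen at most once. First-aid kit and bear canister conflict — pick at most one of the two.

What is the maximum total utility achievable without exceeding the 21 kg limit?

1028

Taking camera + field guide + first-aid kit + rain jacket + down jacket + crampons: 17 kg used, 1028 in utility.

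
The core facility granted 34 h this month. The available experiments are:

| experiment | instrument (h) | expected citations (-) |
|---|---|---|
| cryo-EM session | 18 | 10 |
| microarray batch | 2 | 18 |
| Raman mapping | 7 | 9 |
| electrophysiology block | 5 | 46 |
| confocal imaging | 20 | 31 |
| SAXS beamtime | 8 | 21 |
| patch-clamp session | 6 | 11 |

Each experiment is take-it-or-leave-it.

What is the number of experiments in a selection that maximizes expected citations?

Best achievable expected citations is 106.
microarray batch + electrophysiology block + confocal imaging + patch-clamp session hits 106 at 33 h.
Every optimal selection uses 4 experiments.

4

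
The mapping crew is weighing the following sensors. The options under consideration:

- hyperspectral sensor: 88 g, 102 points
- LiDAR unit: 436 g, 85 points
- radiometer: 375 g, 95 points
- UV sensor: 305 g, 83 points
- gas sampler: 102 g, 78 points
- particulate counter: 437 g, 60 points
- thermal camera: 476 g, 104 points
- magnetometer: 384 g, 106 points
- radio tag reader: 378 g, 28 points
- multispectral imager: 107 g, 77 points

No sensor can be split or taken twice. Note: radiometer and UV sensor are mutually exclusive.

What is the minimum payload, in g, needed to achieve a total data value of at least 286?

Need the lightest bundle worth ≥ 286.
Taking hyperspectral sensor + gas sampler + magnetometer gives 286 (≥ 286) for 574 g.
Below 574 g the best achievable stays under 286.

574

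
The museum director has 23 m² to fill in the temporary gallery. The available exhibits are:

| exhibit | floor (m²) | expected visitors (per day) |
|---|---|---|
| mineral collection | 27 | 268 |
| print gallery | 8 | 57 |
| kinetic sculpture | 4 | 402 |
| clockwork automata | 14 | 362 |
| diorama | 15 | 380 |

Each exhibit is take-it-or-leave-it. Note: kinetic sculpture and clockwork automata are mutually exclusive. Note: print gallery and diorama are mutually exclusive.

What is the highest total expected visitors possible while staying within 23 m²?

782

Taking kinetic sculpture + diorama: 19 m² used, 782 in expected visitors.
No other feasible combination exceeds 782.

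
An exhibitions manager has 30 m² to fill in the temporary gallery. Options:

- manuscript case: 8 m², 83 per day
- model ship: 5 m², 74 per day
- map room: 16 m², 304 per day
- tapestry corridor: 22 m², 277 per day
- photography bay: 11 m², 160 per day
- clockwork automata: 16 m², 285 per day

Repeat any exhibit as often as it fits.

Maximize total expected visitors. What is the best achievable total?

464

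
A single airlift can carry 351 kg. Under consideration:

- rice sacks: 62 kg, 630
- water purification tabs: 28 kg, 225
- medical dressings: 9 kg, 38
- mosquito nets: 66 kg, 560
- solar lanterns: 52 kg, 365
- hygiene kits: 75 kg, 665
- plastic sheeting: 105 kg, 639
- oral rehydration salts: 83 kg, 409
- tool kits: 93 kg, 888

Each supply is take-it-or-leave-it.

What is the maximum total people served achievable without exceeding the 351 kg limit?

3108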